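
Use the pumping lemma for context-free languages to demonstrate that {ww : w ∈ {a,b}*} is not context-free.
Assume for contradiction that L is context-free, and let p ≥ 1 be the pumping length given by the pumping lemma for CFLs.
Choose s = a^p b^p a^p b^p. Then s ∈ L (take w = a^p b^p) and |s| = 4p ≥ p.
By the CFL pumping lemma, s = uvxyz for some u, v, x, y, z with |vxy| ≤ p, |vy| ≥ 1, and uv^i xy^i z ∈ L for every i ≥ 0.

Write s as four blocks A₁ B₁ A₂ B₂ with A₁ = A₂ = a^p and B₁ = B₂ = b^p. Since |vxy| ≤ p, the window vxy lies inside at most two adjacent blocks. Take i = 0 and let t = uxz, so |t| = 4p − |vy| with 1 ≤ |vy| ≤ p. If |t| is odd, t ∉ L immediately, so assume |vy| is even (hence |vy| ≥ 2) and |t|/2 = 2p − |vy|/2, which satisfies p ≤ |t|/2 ≤ 2p − 1.

Case 1 (vxy inside A₁B₁): t = a^(p−j) b^(p−l) a^p b^p with j + l = |vy|. The second half of t has length < 2p, so it is a suffix of the trailing a^p b^p and ends in b; the first half is a^(p−j) b^(p−l) a^((j+l)/2), which ends in a because (j+l)/2 ≥ 1. The halves differ, so t ∉ L.

Case 2 (vxy inside B₁A₂, straddling the middle): t = a^p b^(p−j) a^(p−l) b^p with j + l = |vy|. If t = ww, then w is a prefix of t of length ≥ p, so w begins with a^p; and w is a suffix of t of length ≥ p, so w ends with b^p. That forces |w| ≥ 2p, contradicting |w| = |t|/2 ≤ 2p − 1. So t ∉ L.

Case 3 (vxy inside A₂B₂): t = a^p b^p a^(p−j) b^(p−l) with j + l = |vy|. The first half of t is a prefix of a^p b^p, so it begins with a; the second half is b^((j+l)/2) a^(p−j) b^(p−l), which begins with b. The halves differ, so t ∉ L.

In every case uv⁰xy⁰z = uxz ∉ L.

This contradicts the CFL pumping lemma, which requires uv^i xy^i z ∈ L for all i ≥ 0.
Hence L = {ww : w ∈ {a,b}*} is not context-free. ∎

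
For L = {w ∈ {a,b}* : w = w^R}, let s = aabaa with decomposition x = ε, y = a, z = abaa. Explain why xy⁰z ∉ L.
xy⁰z = abaa ∉ L

Pumping with i = 0 replaces y = a by y⁰ = ε:
- Original: s = xyz = aabaa; aabaa reversed is aabaa, the same string, so it is a palindrome and is in L
- Pumped: xy⁰z = ε · ε · abaa = abaa
- abaa reversed is aaba ≠ abaa, so it is not a palindrome and is not in L

The pumping lemma would require xy⁰z ∈ L, so this decomposition yields a contradiction.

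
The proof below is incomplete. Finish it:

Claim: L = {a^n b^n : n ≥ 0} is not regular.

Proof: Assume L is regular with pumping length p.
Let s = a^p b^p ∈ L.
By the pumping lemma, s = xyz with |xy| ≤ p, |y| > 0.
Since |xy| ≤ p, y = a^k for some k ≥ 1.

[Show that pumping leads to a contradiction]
Consider xy²z = a^(p+k) b^p.

Since k ≥ 1, we have p + k > p.
So xy²z has more a's than b's: (p+k) a's vs p b's.
This means xy²z ∉ L because a^n b^n requires equal counts.

This contradicts the pumping lemma which states xy²z ∈ L.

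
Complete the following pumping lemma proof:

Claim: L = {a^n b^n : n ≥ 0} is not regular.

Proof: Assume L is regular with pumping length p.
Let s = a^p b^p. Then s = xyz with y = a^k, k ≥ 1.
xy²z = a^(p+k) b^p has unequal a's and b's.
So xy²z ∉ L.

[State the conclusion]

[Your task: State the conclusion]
This contradicts the pumping lemma for regular languages,
which guarantees xy^i z ∈ L for all i ≥ 0.

Since our assumption that L is regular leads to a contradiction,
we conclude that L = {a^n b^n : n ≥ 0} is NOT regular. ∎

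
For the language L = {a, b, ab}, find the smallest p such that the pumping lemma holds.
p = 3

For a finite language L, the pumping lemma holds vacuously if p > max|s| for s ∈ L.

The longest string in L = {a, b, ab} has length 2.
If p = 3, then no string s ∈ L has |s| ≥ p, so the condition is vacuously true.

The minimum pumping length is p = 3.

Why no smaller p works: for any p ≤ 2, the longest string s ∈ L has |s| = 2 ≥ p, so it would
have to be pumpable; but pumping up (i = 2, 3, ...) produces ever longer strings, which cannot all lie in the
finite language L. So the pumping property fails for every p ≤ 2.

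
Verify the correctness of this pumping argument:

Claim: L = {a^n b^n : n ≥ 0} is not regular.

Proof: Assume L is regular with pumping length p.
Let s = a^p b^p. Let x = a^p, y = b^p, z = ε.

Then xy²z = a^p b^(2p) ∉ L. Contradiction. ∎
The proof is INCORRECT.

Error: The decomposition violates |xy| ≤ p.
With x = a^p and y = b^p, we have |xy| = 2p > p.
The pumping lemma requires |xy| ≤ p, so y must be within the first p characters.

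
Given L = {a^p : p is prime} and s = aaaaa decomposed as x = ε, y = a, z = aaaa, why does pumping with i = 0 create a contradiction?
xy⁰z = aaaa ∉ L

Pumping with i = 0 replaces y = a by y⁰ = ε:
- Original: s = xyz = aaaaa; aaaaa has length 5, which is prime, so it is in L
- Pumped: xy⁰z = ε · ε · aaaa = aaaa
- aaaa has length 4 = 2 × 2, which is not prime, so it is not in L

The pumping lemma would require xy⁰z ∈ L, so this decomposition yields a contradiction.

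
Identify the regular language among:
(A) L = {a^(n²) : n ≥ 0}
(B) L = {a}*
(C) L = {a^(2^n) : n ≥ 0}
(B) {a}*

(B) L = {a}* is regular.

This can be recognized by a finite automaton (DFA/NFA).
Regular expressions like {a}* define regular languages.

The other choices are not regular:
- {a^(2^n) : n ≥ 0}: After pumping, length is no longer a power of 2
- {a^(n²) : n ≥ 0}: After pumping, length is no longer a perfect square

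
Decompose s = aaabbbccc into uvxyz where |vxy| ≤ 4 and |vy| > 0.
u='aa', v='a', x='bb', y='b', z='ccc'

For s = aaabbbccc with pumping length p = 4:

One valid decomposition:
- u = 'aa'
- v = 'a'
- x = 'bb'
- y = 'b'
- z = 'ccc'

Verification:
- uvxyz = 'aa' + 'a' + 'bb' + 'b' + 'ccc' = aaabbbccc ✓
- |vxy| = |'abbb'| = 4 ≤ 4 ✓
- |vy| = |'ab'| = 2 > 0 ✓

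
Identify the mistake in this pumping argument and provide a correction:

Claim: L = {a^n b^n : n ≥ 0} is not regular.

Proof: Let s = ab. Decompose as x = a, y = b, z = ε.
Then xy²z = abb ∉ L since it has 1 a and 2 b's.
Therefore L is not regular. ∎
Error: The string s = ab might be shorter than the pumping length p.

Correction: Choose s = a^p b^p to ensure |s| ≥ p. Also, the decomposition is wrong: with |xy| ≤ p, y cannot include b's when s starts with p a's.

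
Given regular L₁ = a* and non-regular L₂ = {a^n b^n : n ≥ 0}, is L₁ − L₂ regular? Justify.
Yes — L₁ − L₂ is regular.

The only string of a* that lies in {a^n b^n} is ε, so L₁ − L₂ = a* − {ε} = a⁺ = aa*, which is regular.

Note that the bare facts "L₁ regular, L₂ non-regular" do not settle the question by themselves: the closure of regular languages under ∪, ∩, complement and difference applies only when BOTH operands are regular. With a non-regular operand the result can come out regular or non-regular depending on the specific languages, so one has to work out L₁ − L₂ for this particular pair, as above.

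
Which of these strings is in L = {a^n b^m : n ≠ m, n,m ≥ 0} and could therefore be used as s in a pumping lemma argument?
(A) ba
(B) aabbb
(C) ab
(B) aabbb

The pumping lemma is applied to a string s that lies in L, so first check membership of each option:
- (A) ba has an a after a b, so it is not of the form a^n b^m and is not in L ✗
- (B) aabbb = a^2 b^3 with 2 ≠ 3, so it is in L ✓
- (C) ab = a^1 b^1 has n = m = 1, so it is not in L ✗

Only (B) aabbb is in L, so it is the only candidate that could play the role of s.
(In a complete proof one picks s in terms of the pumping length p so that |s| ≥ p is guaranteed; a fixed string like aabbb illustrates the shape of such an s.)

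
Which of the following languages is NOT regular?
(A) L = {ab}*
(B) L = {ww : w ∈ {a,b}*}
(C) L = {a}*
(B) {ww : w ∈ {a,b}*}

(B) L = {ww : w ∈ {a,b}*} is NOT regular.

The pumping lemma can be used to prove this:
After pumping, the two halves no longer match

The other languages are regular because they can be recognized by finite automata.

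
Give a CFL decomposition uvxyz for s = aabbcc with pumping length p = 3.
u='aa', v='b', x='b', y='c', z='c'

For s = aabbcc with pumping length p = 3:

One valid decomposition:
- u = 'aa'
- v = 'b'
- x = 'b'
- y = 'c'
- z = 'c'

Verification:
- uvxyz = 'aa' + 'b' + 'b' + 'c' + 'c' = aabbcc ✓
- |vxy| = |'bbc'| = 3 ≤ 3 ✓
- |vy| = |'bc'| = 2 > 0 ✓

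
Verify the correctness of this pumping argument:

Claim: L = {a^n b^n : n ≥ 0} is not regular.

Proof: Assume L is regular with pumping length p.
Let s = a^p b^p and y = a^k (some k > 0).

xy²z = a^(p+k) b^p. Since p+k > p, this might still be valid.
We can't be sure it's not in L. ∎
The proof is INCORRECT.

Error: The conclusion is wrong.
xy²z = a^(p+k) b^p is definitely NOT in L because the number of a's (p+k) ≠ number of b's (p).
The proof incorrectly doubts what is actually a valid contradiction.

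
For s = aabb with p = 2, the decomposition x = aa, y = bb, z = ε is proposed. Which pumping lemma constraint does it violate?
Violated: |xy| ≤ p

The decomposition x = aa, y = bb, z = ε for s = aabb with p = 2
violates the constraint: |xy| ≤ p

|xy| = |aabb| = 4 > 2 = p. The decomposition puts too many characters in xy.

Pumping lemma constraints:
1. xyz = s (decomposition is valid)
2. |xy| ≤ p
3. |y| > 0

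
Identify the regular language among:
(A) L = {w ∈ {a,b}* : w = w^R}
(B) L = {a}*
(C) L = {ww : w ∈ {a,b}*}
(B) {a}*

(B) L = {a}* is regular.

This can be recognized by a finite automaton (DFA/NFA).
Regular expressions like {a}* define regular languages.

The other choices are not regular:
- {ww : w ∈ {a,b}*}: After pumping, the two halves no longer match
- {w ∈ {a,b}* : w = w^R}: After pumping, the string is no longer symmetric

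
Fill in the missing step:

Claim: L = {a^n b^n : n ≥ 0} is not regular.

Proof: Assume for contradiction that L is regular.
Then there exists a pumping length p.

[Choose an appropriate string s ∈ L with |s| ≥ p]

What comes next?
s = a^p b^p

This string is in L (has equal a's and b's) and has length 2p ≥ p.
Any decomposition xyz with |xy| ≤ p means y consists only of a's,
so pumping will unbalance the counts.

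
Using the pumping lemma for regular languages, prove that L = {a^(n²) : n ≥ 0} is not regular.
Assume for contradiction that L is regular, and let p ≥ 1 be the pumping length given by the pumping lemma.
Choose s = a^(p²). Then s ∈ L and |s| = p² ≥ p.
By the pumping lemma, s = xyz for some x, y, z with |xy| ≤ p, |y| ≥ 1, and xy^i z ∈ L for every i ≥ 0.
Here y = a^k for some k with 1 ≤ k ≤ |xy| ≤ p.

Take i = 2: |xy²z| = p² + k.
Now p² < p² + k ≤ p² + p < p² + 2p + 1 = (p + 1)².
So |xy²z| lies strictly between the consecutive squares p² and (p + 1)², hence is not a perfect square, and xy²z ∉ L.

This contradicts the pumping lemma, which requires xy^i z ∈ L for all i ≥ 0.
Hence L = {a^(n²) : n ≥ 0} is not regular. ∎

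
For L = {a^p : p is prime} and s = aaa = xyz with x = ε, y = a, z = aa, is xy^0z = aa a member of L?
Yes

xy⁰z = ε · ε · aa = aa.
aa has length 2, which is prime, so it is in L.
(A single pumped string landing in L is not a contradiction by itself; a non-regularity proof needs some i for which xy^i z ∉ L, for every admissible decomposition.)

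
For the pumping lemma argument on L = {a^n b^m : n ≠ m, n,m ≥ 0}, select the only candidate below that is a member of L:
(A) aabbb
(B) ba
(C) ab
(A) aabbb

The pumping lemma is applied to a string s that lies in L, so first check membership of each option:
- (A) aabbb = a^2 b^3 with 2 ≠ 3, so it is in L ✓
- (B) ba has an a after a b, so it is not of the form a^n b^m and is not in L ✗
- (C) ab = a^1 b^1 has n = m = 1, so it is not in L ✗

Only (A) aabbb is in L, so it is the only candidate that could play the role of s.
(In a complete proof one picks s in terms of the pumping length p so that |s| ≥ p is guaranteed; a fixed string like aabbb illustrates the shape of such an s.)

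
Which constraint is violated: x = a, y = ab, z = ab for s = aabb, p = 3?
Violated: xyz = s

The decomposition x = a, y = ab, z = ab for s = aabb with p = 3
violates the constraint: xyz = s

xyz = 'a' + 'ab' + 'ab' = 'aabab' ≠ 'aabb' = s. The decomposition doesn't reconstruct s.

Pumping lemma constraints:
1. xyz = s (decomposition is valid)
2. |xy| ≤ p
3. |y| > 0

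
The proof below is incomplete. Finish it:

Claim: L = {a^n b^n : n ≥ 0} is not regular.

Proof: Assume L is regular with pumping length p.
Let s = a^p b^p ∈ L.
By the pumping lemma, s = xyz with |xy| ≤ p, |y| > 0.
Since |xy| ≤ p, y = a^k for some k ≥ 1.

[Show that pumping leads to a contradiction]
Consider xy²z = a^(p+k) b^p.

Since k ≥ 1, we have p + k > p.
So xy²z has more a's than b's: (p+k) a's vs p b's.
This means xy²z ∉ L because a^n b^n requires equal counts.

This contradicts the pumping lemma which states xy²z ∈ L.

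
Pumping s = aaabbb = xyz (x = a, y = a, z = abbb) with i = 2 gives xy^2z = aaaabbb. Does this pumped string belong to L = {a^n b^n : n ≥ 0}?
No

xy²z = a · aa · abbb = aaaabbb.
aaaabbb has 4 a's and 3 b's; 4 ≠ 3, so it is not in L.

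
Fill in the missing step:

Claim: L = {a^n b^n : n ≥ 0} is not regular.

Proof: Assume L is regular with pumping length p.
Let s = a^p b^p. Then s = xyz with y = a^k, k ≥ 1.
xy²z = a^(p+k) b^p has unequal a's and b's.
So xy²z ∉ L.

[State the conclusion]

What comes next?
This contradicts the pumping lemma for regular languages,
which guarantees xy^i z ∈ L for all i ≥ 0.

Since our assumption that L is regular leads to a contradiction,
we conclude that L = {a^n b^n : n ≥ 0} is NOT regular. ∎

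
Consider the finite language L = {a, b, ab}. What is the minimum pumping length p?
p = 3

For a finite language L, the pumping lemma holds vacuously if p > max|s| for s ∈ L.

The longest string in L = {a, b, ab} has length 2.
If p = 3, then no string s ∈ L has |s| ≥ p, so the condition is vacuously true.

The minimum pumping length is p = 3.

Why no smaller p works: for any p ≤ 2, the longest string s ∈ L has |s| = 2 ≥ p, so it would
have to be pumpable; but pumping up (i = 2, 3, ...) produces ever longer strings, which cannot all lie in the
finite language L. So the pumping property fails for every p ≤ 2.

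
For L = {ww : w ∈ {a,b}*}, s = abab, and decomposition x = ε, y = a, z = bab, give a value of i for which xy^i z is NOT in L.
i = 3

xy³z = ε · aaa · bab = aaabab; aaabab has length 6; its halves are aaa and bab, which differ, so it is not in L.
(Other choices also work, e.g. i = 0, 2; only i = 1 is guaranteed to stay in L since xy¹z = s.)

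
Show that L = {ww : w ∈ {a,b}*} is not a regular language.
Assume for contradiction that L is regular, and let p ≥ 1 be the pumping length given by the pumping lemma.
Choose s = a^p b a^p b. Then s ∈ L (take w = a^p b) and |s| = 2p + 2 ≥ p.
By the pumping lemma, s = xyz for some x, y, z with |xy| ≤ p, |y| ≥ 1, and xy^i z ∈ L for every i ≥ 0.
Since |xy| ≤ p and the first p symbols of s are all a's, y = a^k for some k with 1 ≤ k ≤ p.

Take i = 2: t = xy²z = a^(p + k) b a^p b.
Suppose t = uu for some string u. The string t contains exactly two b's and ends in b, so u contains exactly one b and ends in b; hence u = a^j b for some j, and uu = a^j b a^j b. Comparing with t = a^(p + k) b a^p b forces j = p + k (first block) and j = p (second block), which is impossible since k ≥ 1. So t ∉ L.

This contradicts the pumping lemma, which requires xy^i z ∈ L for all i ≥ 0.
Hence L = {ww : w ∈ {a,b}*} is not regular. ∎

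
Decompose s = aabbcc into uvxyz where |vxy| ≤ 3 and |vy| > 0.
u='aa', v='b', x='b', y='c', z='c'

For s = aabbcc with pumping length p = 3:

One valid decomposition:
- u = 'aa'
- v = 'b'
- x = 'b'
- y = 'c'
- z = 'c'

Verification:
- uvxyz = 'aa' + 'b' + 'b' + 'c' + 'c' = aabbcc ✓
- |vxy| = |'bbc'| = 3 ≤ 3 ✓
- |vy| = |'bc'| = 2 > 0 ✓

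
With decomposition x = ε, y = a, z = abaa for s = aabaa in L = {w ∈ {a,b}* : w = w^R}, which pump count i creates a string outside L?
i = 2

xy²z = ε · aa · abaa = aaabaa; aaabaa reversed is aabaaa ≠ aaabaa, so it is not a palindrome and is not in L.
(Other choices also work, e.g. i = 0, 3; only i = 1 is guaranteed to stay in L since xy¹z = s.)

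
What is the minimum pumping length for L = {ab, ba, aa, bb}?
p = 3

For a finite language L, the pumping lemma holds vacuously if p > max|s| for s ∈ L.

The longest string in L = {ab, ba, aa, bb} has length 2.
If p = 3, then no string s ∈ L has |s| ≥ p, so the condition is vacuously true.

The minimum pumping length is p = 3.

Why no smaller p works: for any p ≤ 2, the longest string s ∈ L has |s| = 2 ≥ p, so it would
have to be pumpable; but pumping up (i = 2, 3, ...) produces ever longer strings, which cannot all lie in the
finite language L. So the pumping property fails for every p ≤ 2.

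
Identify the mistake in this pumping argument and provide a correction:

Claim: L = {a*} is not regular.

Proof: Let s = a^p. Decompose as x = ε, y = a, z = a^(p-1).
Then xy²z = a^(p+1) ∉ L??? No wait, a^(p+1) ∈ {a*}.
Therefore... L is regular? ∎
Error: The proof attempts to show a*  is not regular, but a* IS regular!

Correction: a* is a regular language (recognized by a simple DFA with one accepting state and self-loop on 'a'). The pumping lemma can only prove non-regularity, not regularity. For regular languages, pumping always works.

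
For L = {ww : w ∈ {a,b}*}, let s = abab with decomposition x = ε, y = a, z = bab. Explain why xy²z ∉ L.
xy²z = aabab ∉ L

Pumping with i = 2 replaces y = a by y² = aa:
- Original: s = xyz = abab; abab splits into halves ab · ab, which are equal, so it is in L (w = ab)
- Pumped: xy²z = ε · aa · bab = aabab
- aabab has odd length 5, so it cannot be written as ww and is not in L

The pumping lemma would require xy²z ∈ L, so this decomposition yields a contradiction.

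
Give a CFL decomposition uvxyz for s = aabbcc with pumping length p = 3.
u='aa', v='b', x='b', y='c', z='c'

For s = aabbcc with pumping length p = 3:

One valid decomposition:
- u = 'aa'
- v = 'b'
- x = 'b'
- y = 'c'
- z = 'c'

Verification:
- uvxyz = 'aa' + 'b' + 'b' + 'c' + 'c' = aabbcc ✓
- |vxy| = |'bbc'| = 3 ≤ 3 ✓
- |vy| = |'bc'| = 2 > 0 ✓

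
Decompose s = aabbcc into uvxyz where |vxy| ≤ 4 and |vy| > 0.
u='a', v='a', x='bb', y='c', z='c'

For s = aabbcc with pumping length p = 4:

One valid decomposition:
- u = 'a'
- v = 'a'
- x = 'bb'
- y = 'c'
- z = 'c'

Verification:
- uvxyz = 'a' + 'a' + 'bb' + 'c' + 'c' = aabbcc ✓
- |vxy| = |'abbc'| = 4 ≤ 4 ✓
- |vy| = |'ac'| = 2 > 0 ✓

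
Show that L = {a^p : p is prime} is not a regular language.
Assume for contradiction that L is regular, and let p ≥ 1 be the pumping length given by the pumping lemma.
Choose a prime q with q ≥ p (one exists because there are infinitely many primes) and let s = a^q. Then s ∈ L and |s| = q ≥ p.
By the pumping lemma, s = xyz for some x, y, z with |xy| ≤ p, |y| ≥ 1, and xy^i z ∈ L for every i ≥ 0.
Here y = a^k for some k with 1 ≤ k ≤ p, and xy^i z = a^(q + (i − 1)k) for every i ≥ 0.

Take i = q + 1: |xy^(q+1) z| = q + qk = q(k + 1).
Both factors satisfy q ≥ 2 and k + 1 ≥ 2, so q(k + 1) is composite, and xy^(q+1) z ∉ L.

This contradicts the pumping lemma, which requires xy^i z ∈ L for all i ≥ 0.
Hence L = {a^p : p is prime} is not regular. ∎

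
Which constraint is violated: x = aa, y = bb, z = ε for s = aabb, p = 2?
Violated: |xy| ≤ p

The decomposition x = aa, y = bb, z = ε for s = aabb with p = 2
violates the constraint: |xy| ≤ p

|xy| = |aabb| = 4 > 2 = p. The decomposition puts too many characters in xy.

Pumping lemma constraints:
1. xyz = s (decomposition is valid)
2. |xy| ≤ p
3. |y| > 0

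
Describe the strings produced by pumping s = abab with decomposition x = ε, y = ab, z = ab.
{xy^i z : i ≥ 0} = {(ab)^(i+1) : i ≥ 0} = {ab, abab, ababab, ...}

With x = ε, y = ab, z = ab: Pumping 'ab' gives strings of alternating a's and b's.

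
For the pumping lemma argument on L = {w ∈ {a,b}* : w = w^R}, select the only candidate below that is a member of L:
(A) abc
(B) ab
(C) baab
(C) baab

The pumping lemma is applied to a string s that lies in L, so first check membership of each option:
- (A) abc reversed is cba ≠ abc, so it is not a palindrome and is not in L ✗
- (B) ab reversed is ba ≠ ab, so it is not a palindrome and is not in L ✗
- (C) baab reversed is baab, the same string, so it is a palindrome and is in L ✓

Only (C) baab is in L, so it is the only candidate that could play the role of s.
(In a complete proof one picks s in terms of the pumping length p so that |s| ≥ p is guaranteed; a fixed string like baab illustrates the shape of such an s.)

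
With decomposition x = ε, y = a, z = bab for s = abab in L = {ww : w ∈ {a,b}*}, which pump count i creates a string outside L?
i = 0

xy⁰z = ε · ε · bab = bab; bab has odd length 3, so it cannot be written as ww and is not in L.
(Other choices also work, e.g. i = 2, 3; only i = 1 is guaranteed to stay in L since xy¹z = s.)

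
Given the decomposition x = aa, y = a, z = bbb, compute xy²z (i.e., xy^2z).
aaaabbb

Given x = 'aa', y = 'a', z = 'bbb' and i = 2:

xy^2z = x + y·y·...·y (2 times) + z
       = 'aa' + 'a'^2 + 'bbb'
       = 'aa' + 'aa' + 'bbb'
       = 'aaaabbb'

The pumped string is 'aaaabbb' with length 7.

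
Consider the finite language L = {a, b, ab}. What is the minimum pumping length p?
p = 3

For a finite language L, the pumping lemma holds vacuously if p > max|s| for s ∈ L.

The longest string in L = {a, b, ab} has length 2.
If p = 3, then no string s ∈ L has |s| ≥ p, so the condition is vacuously true.

The minimum pumping length is p = 3.

Why no smaller p works: for any p ≤ 2, the longest string s ∈ L has |s| = 2 ≥ p, so it would
have to be pumpable; but pumping up (i = 2, 3, ...) produces ever longer strings, which cannot all lie in the
finite language L. So the pumping property fails for every p ≤ 2.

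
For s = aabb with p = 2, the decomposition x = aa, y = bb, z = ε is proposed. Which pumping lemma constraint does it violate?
Violated: |xy| ≤ p

The decomposition x = aa, y = bb, z = ε for s = aabb with p = 2
violates the constraint: |xy| ≤ p

|xy| = |aabb| = 4 > 2 = p. The decomposition puts too many characters in xy.

Pumping lemma constraints:
1. xyz = s (decomposition is valid)
2. |xy| ≤ p
3. |y| > 0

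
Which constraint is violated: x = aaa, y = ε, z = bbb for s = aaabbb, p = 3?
Violated: |y| > 0

The decomposition x = aaa, y = ε, z = bbb for s = aaabbb with p = 3
violates the constraint: |y| > 0

|y| = 0, but the pumping lemma requires |y| > 0 (y must be non-empty).

Pumping lemma constraints:
1. xyz = s (decomposition is valid)
2. |xy| ≤ p
3. |y| > 0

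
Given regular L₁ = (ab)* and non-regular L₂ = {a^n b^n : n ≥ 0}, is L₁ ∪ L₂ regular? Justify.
No — L₁ ∪ L₂ is not regular.

Let U = (ab)* ∪ {a^n b^n}. If U were regular, then U ∩ aa*bb* would be regular (closure under intersection with a regular language). But (ab)* ∩ aa*bb* = {ab} and {a^n b^n} ∩ aa*bb* = {a^n b^n : n ≥ 1}, so U ∩ aa*bb* = {a^n b^n : n ≥ 1}, which is not regular. Hence U is not regular.

Note that the bare facts "L₁ regular, L₂ non-regular" do not settle the question by themselves: the closure of regular languages under ∪, ∩, complement and difference applies only when BOTH operands are regular. With a non-regular operand the result can come out regular or non-regular depending on the specific languages, so one has to work out L₁ ∪ L₂ for this particular pair, as above.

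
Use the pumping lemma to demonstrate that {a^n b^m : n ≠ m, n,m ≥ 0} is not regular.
Assume for contradiction that L is regular, and let p ≥ 1 be the pumping length given by the pumping lemma.
Choose s = a^p b^(p + p!). Then s ∈ L because p ≠ p + p! (as p! ≥ 1), and |s| ≥ p.
By the pumping lemma, s = xyz for some x, y, z with |xy| ≤ p, |y| ≥ 1, and xy^i z ∈ L for every i ≥ 0.
Since |xy| ≤ p and the first p symbols of s are all a's, y = a^k for some k with 1 ≤ k ≤ p.
For every i ≥ 0, xy^i z = a^(p + (i − 1)k) b^(p + p!).

Because 1 ≤ k ≤ p, k divides p!. Let t = p!/k (a positive integer) and take i = t + 1.
Then the number of a's is p + tk = p + p!, which equals the number of b's.
So xy^(t+1) z = a^(p + p!) b^(p + p!) has equally many a's and b's and is NOT in L.

This contradicts the pumping lemma, which requires xy^i z ∈ L for all i ≥ 0.
Hence L = {a^n b^m : n ≠ m, n,m ≥ 0} is not regular. ∎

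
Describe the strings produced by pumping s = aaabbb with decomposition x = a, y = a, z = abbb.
{xy^i z : i ≥ 0} = {a^(2+i) b^3 : i ≥ 0} = {aabbb, aaabbb, aaaabbb, ...}

With x = a, y = a, z = abbb: Starting with aaabbb and pumping the second 'a', we get strings with 2+i a's followed by 3 b's for i = 0, 1, 2, ...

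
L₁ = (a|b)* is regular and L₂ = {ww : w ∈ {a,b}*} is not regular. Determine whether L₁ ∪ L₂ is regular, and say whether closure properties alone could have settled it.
Yes — L₁ ∪ L₂ is regular.

{ww} ⊆ (a|b)*, so L₁ ∪ L₂ = (a|b)*, which is regular.

Note that the bare facts "L₁ regular, L₂ non-regular" do not settle the question by themselves: the closure of regular languages under ∪, ∩, complement and difference applies only when BOTH operands are regular. With a non-regular operand the result can come out regular or non-regular depending on the specific languages, so one has to work out L₁ ∪ L₂ for this particular pair, as above.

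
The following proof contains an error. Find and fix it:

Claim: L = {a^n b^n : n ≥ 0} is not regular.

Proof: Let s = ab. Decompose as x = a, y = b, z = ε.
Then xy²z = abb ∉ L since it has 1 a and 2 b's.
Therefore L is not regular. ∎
Error: The string s = ab might be shorter than the pumping length p.

Correction: Choose s = a^p b^p to ensure |s| ≥ p. Also, the decomposition is wrong: with |xy| ≤ p, y cannot include b's when s starts with p a's.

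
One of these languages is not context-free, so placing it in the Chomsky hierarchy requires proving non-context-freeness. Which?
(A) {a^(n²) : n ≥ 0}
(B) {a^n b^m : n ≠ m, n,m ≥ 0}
(A) {a^(n²) : n ≥ 0}

(A) {a^(n²) : n ≥ 0} requires the CFL pumping lemma.

- {a^n b^m : n ≠ m, n,m ≥ 0} is context-free (but not regular)
  • Can be shown non-regular with the regular pumping lemma
  • After pumping a's, we can make n = m

- {a^(n²) : n ≥ 0} is NOT context-free
  • Requires the CFL pumping lemma to prove
  • Gaps between squares grow unboundedly

The CFL pumping lemma is "stronger" in that it can prove non-membership
in the larger class of context-free languages.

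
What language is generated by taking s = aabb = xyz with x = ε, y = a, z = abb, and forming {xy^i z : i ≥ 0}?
{xy^i z : i ≥ 0} = {a^(i+1) b^2 : i ≥ 0} = {abb, aabb, aaabb, ...}

With x = ε, y = a, z = abb: Starting with aabb and pumping the first 'a' (z = abb keeps the second 'a'), we get strings with i+1 a's followed by 2 b's for i = 0, 1, 2, ...; note bb is not produced because z always contributes one a.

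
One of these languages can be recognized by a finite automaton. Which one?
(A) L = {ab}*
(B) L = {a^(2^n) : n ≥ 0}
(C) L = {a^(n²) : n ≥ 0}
(A) {ab}*

(A) L = {ab}* is regular.

This can be recognized by a finite automaton (DFA/NFA).
Regular expressions like {ab}* define regular languages.

The other choices are not regular:
- {a^(n²) : n ≥ 0}: After pumping, length is no longer a perfect square
- {a^(2^n) : n ≥ 0}: After pumping, length is no longer a power of 2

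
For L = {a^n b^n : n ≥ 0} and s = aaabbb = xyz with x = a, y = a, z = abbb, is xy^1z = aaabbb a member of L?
Yes

xy¹z = a · a · abbb = aaabbb.
aaabbb = a^3 b^3 has equal counts (3 = 3), so it is in L.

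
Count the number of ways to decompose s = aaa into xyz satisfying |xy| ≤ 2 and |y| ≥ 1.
3

For s = 'aaa' with pumping length p = 2:

Constraints: |xy| ≤ 2, |y| > 0

Valid decompositions (|xy| ≤ p, |y| ≥ 1):
  • x='', y='a', z='aa'
  • x='a', y='a', z='a'
  • x='', y='aa', z='a'

Total count: 3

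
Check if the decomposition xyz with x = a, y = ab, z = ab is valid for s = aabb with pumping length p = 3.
Violated: xyz = s

The decomposition x = a, y = ab, z = ab for s = aabb with p = 3
violates the constraint: xyz = s

xyz = 'a' + 'ab' + 'ab' = 'aabab' ≠ 'aabb' = s. The decomposition doesn't reconstruct s.

Pumping lemma constraints:
1. xyz = s (decomposition is valid)
2. |xy| ≤ p
3. |y| > 0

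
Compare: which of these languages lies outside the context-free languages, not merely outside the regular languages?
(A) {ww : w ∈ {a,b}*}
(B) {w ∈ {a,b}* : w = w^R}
(A) {ww : w ∈ {a,b}*}

(A) {ww : w ∈ {a,b}*} requires the CFL pumping lemma.

- {w ∈ {a,b}* : w = w^R} is context-free (but not regular)
  • Can be shown non-regular with the regular pumping lemma
  • After pumping, the string is no longer symmetric

- {ww : w ∈ {a,b}*} is NOT context-free
  • Requires the CFL pumping lemma to prove
  • Cannot verify equality of two arbitrary substrings

The CFL pumping lemma is "stronger" in that it can prove non-membership
in the larger class of context-free languages.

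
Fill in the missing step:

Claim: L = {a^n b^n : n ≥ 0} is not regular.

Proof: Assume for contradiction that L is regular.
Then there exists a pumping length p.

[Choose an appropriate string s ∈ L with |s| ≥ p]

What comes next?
s = a^p b^p

This string is in L (has equal a's and b's) and has length 2p ≥ p.
Any decomposition xyz with |xy| ≤ p means y consists only of a's,
so pumping will unbalance the counts.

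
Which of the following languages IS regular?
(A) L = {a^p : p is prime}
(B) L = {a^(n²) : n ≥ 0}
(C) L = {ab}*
(C) {ab}*

(C) L = {ab}* is regular.

This can be recognized by a finite automaton (DFA/NFA).
Regular expressions like {ab}* define regular languages.

The other choices are not regular:
- {a^p : p is prime}: After pumping, the length becomes composite
- {a^(n²) : n ≥ 0}: After pumping, length is no longer a perfect square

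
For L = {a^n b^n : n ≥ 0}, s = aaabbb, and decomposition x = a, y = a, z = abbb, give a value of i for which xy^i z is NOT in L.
i = 2

xy²z = a · aa · abbb = aaaabbb; aaaabbb has 4 a's and 3 b's; 4 ≠ 3, so it is not in L.
(Other choices also work, e.g. i = 0, 3; only i = 1 is guaranteed to stay in L since xy¹z = s.)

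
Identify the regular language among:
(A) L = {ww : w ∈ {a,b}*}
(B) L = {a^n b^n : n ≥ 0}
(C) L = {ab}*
(C) {ab}*

(C) L = {ab}* is regular.

This can be recognized by a finite automaton (DFA/NFA).
Regular expressions like {ab}* define regular languages.

The other choices are not regular:
- {a^n b^n : n ≥ 0}: After pumping, the number of a's and b's become unequal
- {ww : w ∈ {a,b}*}: After pumping, the two halves no longer match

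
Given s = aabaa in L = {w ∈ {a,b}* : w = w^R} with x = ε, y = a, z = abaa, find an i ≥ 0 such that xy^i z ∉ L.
i = 2

xy²z = ε · aa · abaa = aaabaa; aaabaa reversed is aabaaa ≠ aaabaa, so it is not a palindrome and is not in L.
(Other choices also work, e.g. i = 0, 3; only i = 1 is guaranteed to stay in L since xy¹z = s.)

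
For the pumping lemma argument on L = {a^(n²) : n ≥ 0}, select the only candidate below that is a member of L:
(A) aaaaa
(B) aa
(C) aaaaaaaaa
(C) aaaaaaaaa

The pumping lemma is applied to a string s that lies in L, so first check membership of each option:
- (A) aaaaa has length 5, strictly between 2² = 4 and 3² = 9, so it is not in L ✗
- (B) aa has length 2, strictly between 1² = 1 and 2² = 4, so it is not in L ✗
- (C) aaaaaaaaa has length 9 = 3², a perfect square, so it is in L ✓

Only (C) aaaaaaaaa is in L, so it is the only candidate that could play the role of s.
(In a complete proof one picks s in terms of the pumping length p so that |s| ≥ p is guaranteed; a fixed string like aaaaaaaaa illustrates the shape of such an s.)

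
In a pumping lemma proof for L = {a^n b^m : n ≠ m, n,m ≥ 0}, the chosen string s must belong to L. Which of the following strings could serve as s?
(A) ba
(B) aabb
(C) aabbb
(C) aabbb

The pumping lemma is applied to a string s that lies in L, so first check membership of each option:
- (A) ba has an a after a b, so it is not of the form a^n b^m and is not in L ✗
- (B) aabb = a^2 b^2 has n = m = 2, so it is not in L ✗
- (C) aabbb = a^2 b^3 with 2 ≠ 3, so it is in L ✓

Only (C) aabbb is in L, so it is the only candidate that could play the role of s.
(In a complete proof one picks s in terms of the pumping length p so that |s| ≥ p is guaranteed; a fixed string like aabbb illustrates the shape of such an s.)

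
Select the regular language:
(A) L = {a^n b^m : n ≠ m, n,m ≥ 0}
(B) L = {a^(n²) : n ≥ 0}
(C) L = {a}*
(C) {a}*

(C) L = {a}* is regular.

This can be recognized by a finite automaton (DFA/NFA).
Regular expressions like {a}* define regular languages.

The other choices are not regular:
- {a^(n²) : n ≥ 0}: After pumping, length is no longer a perfect square
- {a^n b^m : n ≠ m, n,m ≥ 0}: After pumping a's, we can make n = m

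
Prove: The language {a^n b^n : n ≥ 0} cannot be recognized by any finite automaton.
Assume for contradiction that L is regular, and let p ≥ 1 be the pumping length given by the pumping lemma.
Choose s = a^p b^p. Then s ∈ L and |s| = 2p ≥ p.
By the pumping lemma, s = xyz for some x, y, z with |xy| ≤ p, |y| ≥ 1, and xy^i z ∈ L for every i ≥ 0.
Since |xy| ≤ p and the first p symbols of s are all a's, we must have y = a^k for some k with 1 ≤ k ≤ p.

Take i = 0: xy⁰z = a^(p − k) b^p.
This string has p − k a's but p b's, and p − k < p because k ≥ 1. So xy⁰z ∉ L.

This contradicts the pumping lemma, which requires xy^i z ∈ L for all i ≥ 0.
Hence L = {a^n b^n : n ≥ 0} is not regular. ∎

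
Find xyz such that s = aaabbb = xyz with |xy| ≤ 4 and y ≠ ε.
x = 'aa', y = 'ab', z = 'bb'

For s = aaabbb and p = 4, one valid decomposition is:
- x = 'aa' (length 2)
- y = 'ab' (length 2)
- z = 'bb' (length 2)

Verification:
- xyz = 'aa' + 'ab' + 'bb' = aaabbb ✓
- |xy| = 4 ≤ 4 ✓
- |y| = 2 > 0 ✓

All pumping lemma constraints are satisfied.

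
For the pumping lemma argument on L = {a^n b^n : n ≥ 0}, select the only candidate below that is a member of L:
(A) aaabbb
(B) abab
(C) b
(A) aaabbb

The pumping lemma is applied to a string s that lies in L, so first check membership of each option:
- (A) aaabbb = a^3 b^3 has equal counts (3 = 3), so it is in L ✓
- (B) abab has an a after a b, so it is not of the form a^n b^n and is not in L ✗
- (C) b has 0 a's and 1 b's; 0 ≠ 1, so it is not in L ✗

Only (A) aaabbb is in L, so it is the only candidate that could play the role of s.
(In a complete proof one picks s in terms of the pumping length p so that |s| ≥ p is guaranteed; a fixed string like aaabbb illustrates the shape of such an s.)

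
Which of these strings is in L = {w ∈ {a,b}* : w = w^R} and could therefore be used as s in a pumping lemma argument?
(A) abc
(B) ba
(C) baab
(C) baab

The pumping lemma is applied to a string s that lies in L, so first check membership of each option:
- (A) abc reversed is cba ≠ abc, so it is not a palindrome and is not in L ✗
- (B) ba reversed is ab ≠ ba, so it is not a palindrome and is not in L ✗
- (C) baab reversed is baab, the same string, so it is a palindrome and is in L ✓

Only (C) baab is in L, so it is the only candidate that could play the role of s.
(In a complete proof one picks s in terms of the pumping length p so that |s| ≥ p is guaranteed; a fixed string like baab illustrates the shape of such an s.)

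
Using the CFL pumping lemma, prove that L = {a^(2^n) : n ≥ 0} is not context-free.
Assume for contradiction that L is context-free, and let p ≥ 1 be the pumping length given by the pumping lemma for CFLs.
Choose s = a^(2^p). Then s ∈ L and |s| = 2^p ≥ p.
By the CFL pumping lemma, s = uvxyz for some u, v, x, y, z with |vxy| ≤ p, |vy| ≥ 1, and uv^i xy^i z ∈ L for every i ≥ 0.
All symbols are a's, so only lengths matter: let k = |vy|, with 1 ≤ k ≤ |vxy| ≤ p < 2^p.

Take i = 2: |uv²xy²z| = 2^p + k, and 2^p < 2^p + k < 2^p + 2^p = 2^(p+1).
So the length lies strictly between consecutive powers of two and is not a power of 2; uv²xy²z ∉ L.

This contradicts the CFL pumping lemma, which requires uv^i xy^i z ∈ L for all i ≥ 0.
Hence L = {a^(2^n) : n ≥ 0} is not context-free. ∎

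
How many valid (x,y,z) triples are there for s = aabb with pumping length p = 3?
6

For s = 'aabb' with pumping length p = 3:

Constraints: |xy| ≤ 3, |y| > 0

Valid decompositions (|xy| ≤ p, |y| ≥ 1):
  • x='', y='a', z='abb'
  • x='a', y='a', z='bb'
  • x='', y='aa', z='bb'
  • x='aa', y='b', z='b'
  • x='a', y='ab', z='b'
  • x='', y='aab', z='b'

Total count: 6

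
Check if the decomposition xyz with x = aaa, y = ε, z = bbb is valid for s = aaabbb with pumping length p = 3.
Violated: |y| > 0

The decomposition x = aaa, y = ε, z = bbb for s = aaabbb with p = 3
violates the constraint: |y| > 0

|y| = 0, but the pumping lemma requires |y| > 0 (y must be non-empty).

Pumping lemma constraints:
1. xyz = s (decomposition is valid)
2. |xy| ≤ p
3. |y| > 0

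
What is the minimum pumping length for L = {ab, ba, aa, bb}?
p = 3

For a finite language L, the pumping lemma holds vacuously if p > max|s| for s ∈ L.

The longest string in L = {ab, ba, aa, bb} has length 2.
If p = 3, then no string s ∈ L has |s| ≥ p, so the condition is vacuously true.

The minimum pumping length is p = 3.

Why no smaller p works: for any p ≤ 2, the longest string s ∈ L has |s| = 2 ≥ p, so it would
have to be pumpable; but pumping up (i = 2, 3, ...) produces ever longer strings, which cannot all lie in the
finite language L. So the pumping property fails for every p ≤ 2.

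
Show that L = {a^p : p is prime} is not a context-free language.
Assume for contradiction that L is context-free, and let p ≥ 1 be the pumping length given by the pumping lemma for CFLs.
Choose a prime q with q ≥ p and let s = a^q. Then s ∈ L and |s| = q ≥ p.
By the CFL pumping lemma, s = uvxyz for some u, v, x, y, z with |vxy| ≤ p, |vy| ≥ 1, and uv^i xy^i z ∈ L for every i ≥ 0.
All symbols are a's, so only lengths matter: let k = |vy|, with 1 ≤ k ≤ p. Then |uv^i xy^i z| = q + (i − 1)k.

Take i = q + 1: the length is q + qk = q(k + 1).
Both factors satisfy q ≥ 2 and k + 1 ≥ 2, so q(k + 1) is composite and uv^(q+1) xy^(q+1) z ∉ L.

This contradicts the CFL pumping lemma, which requires uv^i xy^i z ∈ L for all i ≥ 0.
Hence L = {a^p : p is prime} is not context-free. ∎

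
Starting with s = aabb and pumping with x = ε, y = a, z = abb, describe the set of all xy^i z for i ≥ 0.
{xy^i z : i ≥ 0} = {a^(i+1) b^2 : i ≥ 0} = {abb, aabb, aaabb, ...}

With x = ε, y = a, z = abb: Starting with aabb and pumping the first 'a' (z = abb keeps the second 'a'), we get strings with i+1 a's followed by 2 b's for i = 0, 1, 2, ...; note bb is not produced because z always contributes one a.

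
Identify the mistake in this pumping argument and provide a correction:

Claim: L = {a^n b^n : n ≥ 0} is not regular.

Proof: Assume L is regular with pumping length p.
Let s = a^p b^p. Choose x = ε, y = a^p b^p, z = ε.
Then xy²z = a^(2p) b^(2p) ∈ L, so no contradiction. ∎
Error: The decomposition violates |xy| ≤ p. With y = a^p b^p, |xy| = |y| = 2p > p. (The proof also miscomputes xy²z, which would be a^p b^p a^p b^p rather than a^(2p) b^(2p), and it wrongly treats one harmless decomposition as settling the matter — the prover does not get to choose the decomposition.)

Correction: The pumping lemma requires |xy| ≤ p, and the argument must handle every decomposition satisfying |xy| ≤ p, |y| ≥ 1. Since s starts with p a's, any such y consists only of a's, say y = a^k with k ≥ 1. Then xy²z = a^(p+k) b^p has unequal numbers of a's and b's, so xy²z ∉ L — the required contradiction.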